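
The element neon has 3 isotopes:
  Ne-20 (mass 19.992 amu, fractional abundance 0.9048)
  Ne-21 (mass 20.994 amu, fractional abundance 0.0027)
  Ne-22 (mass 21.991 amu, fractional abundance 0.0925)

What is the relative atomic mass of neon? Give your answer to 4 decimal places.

Weight each isotope mass by its fractional abundance: 0.9048 × 19.992 + 0.0027 × 20.994 + 0.0925 × 21.991
= 18.08876 + 0.05668 + 2.03417 = 20.17961 amu

20.1796 amu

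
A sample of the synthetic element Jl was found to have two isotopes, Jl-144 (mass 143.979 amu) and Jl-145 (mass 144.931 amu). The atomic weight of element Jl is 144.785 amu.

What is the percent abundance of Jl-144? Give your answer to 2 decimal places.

15.34%

Writing the weighted mean with unknown fraction x of Jl-144:
143.979·x + 144.931·(1 − x) = 144.785
(143.979 − 144.931)·x = 144.785 − 144.931
x = -0.146 / -0.952 = 0.15336 → 15.34% Jl-144, 84.66% Jl-145.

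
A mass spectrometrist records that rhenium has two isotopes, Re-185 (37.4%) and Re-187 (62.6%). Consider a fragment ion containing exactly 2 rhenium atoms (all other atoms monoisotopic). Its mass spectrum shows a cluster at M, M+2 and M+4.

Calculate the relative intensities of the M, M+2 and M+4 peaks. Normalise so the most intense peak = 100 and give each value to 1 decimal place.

29.9 : 100.0 : 83.7

Each Re atom is independently Re-185 (p = 0.374) or Re-187 (q = 0.626); the cluster is the binomial expansion (p + q)^2.
P(M) = 0.374^2 = 0.139876
P(M+2) = 2 × 0.374^1 × 0.626^1 = 0.468248
P(M+4) = 0.626^2 = 0.391876
The M+2 peak is largest (0.468248); scaling to 100 gives 29.9 : 100.0 : 83.7.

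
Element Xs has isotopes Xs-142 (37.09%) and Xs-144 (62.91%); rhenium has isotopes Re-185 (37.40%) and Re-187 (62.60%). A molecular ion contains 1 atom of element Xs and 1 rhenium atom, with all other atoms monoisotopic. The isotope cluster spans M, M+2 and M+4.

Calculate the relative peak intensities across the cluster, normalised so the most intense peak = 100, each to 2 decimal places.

29.67 : 100.00 : 84.24

Element Xs pattern (n=1): 0.3709 : 0.6291
Rhenium pattern (n=1): 0.3740 : 0.6260
Convolve the two distributions (both contribute in 2-u steps):
  M: 0.3709×0.3740 = 0.138717
  M+2: 0.3709×0.6260 + 0.6291×0.3740 = 0.467467
  M+4: 0.6291×0.6260 = 0.393817
Scale to base peak (0.467467) = 100: 29.67 : 100.00 : 84.24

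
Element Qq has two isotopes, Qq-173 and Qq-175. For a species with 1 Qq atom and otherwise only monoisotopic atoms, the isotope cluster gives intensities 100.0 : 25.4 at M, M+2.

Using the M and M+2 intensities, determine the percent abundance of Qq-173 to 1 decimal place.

If p is the fraction of Qq that is Qq-173, then I(M+2)/I(M) = [C(1,1)·p^0·(1−p)] / p^1 = 1·(1−p)/p = 25.4/100.0 = 0.2540
(1−p)/p = 0.2540/1 = 0.2540  ⇒  p = 1/(1 + 0.2540) = 0.7974
Qq-173: 79.7%, Qq-175: 20.3%.

79.7%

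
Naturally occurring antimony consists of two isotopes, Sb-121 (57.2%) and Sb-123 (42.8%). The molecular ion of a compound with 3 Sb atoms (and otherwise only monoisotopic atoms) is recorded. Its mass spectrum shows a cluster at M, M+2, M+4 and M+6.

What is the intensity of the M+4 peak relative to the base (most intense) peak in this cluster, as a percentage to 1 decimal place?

74.8%

Binomial terms of (0.572 + 0.428)^3: M 0.1871, M+2 0.4201, M+4 0.3143, M+6 0.0784 → M+2 is the base peak.
P(M+2) = C(3,1) × 0.572^2 × 0.428^1 = 3 × 0.327184 × 0.4280 = 0.420104 (base)
P(M+4) = C(3,2) × 0.572^1 × 0.428^2 = 3 × 0.5720 × 0.183184 = 0.314344
Relative intensity = 0.314344 / 0.420104 × 100 = 74.8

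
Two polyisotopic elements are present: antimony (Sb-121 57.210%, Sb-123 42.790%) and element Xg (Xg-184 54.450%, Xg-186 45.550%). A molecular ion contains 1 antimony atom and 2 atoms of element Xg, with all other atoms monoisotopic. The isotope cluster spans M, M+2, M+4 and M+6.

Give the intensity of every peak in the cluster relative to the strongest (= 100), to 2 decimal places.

Antimony pattern (n=1): 0.5721 : 0.4279
Element Xg pattern (n=2): 0.29648025 : 0.4960395 : 0.20748025
Convolve the two distributions (both contribute in 2-u steps):
  M: 0.5721×0.29648025 = 0.169616
  M+2: 0.5721×0.4960395 + 0.4279×0.29648025 = 0.410648
  M+4: 0.5721×0.20748025 + 0.4279×0.4960395 = 0.330955
  M+6: 0.4279×0.20748025 = 0.088781
Scale to base peak (0.410648) = 100: 41.30 : 100.00 : 80.59 : 21.62

41.30 : 100.00 : 80.59 : 21.62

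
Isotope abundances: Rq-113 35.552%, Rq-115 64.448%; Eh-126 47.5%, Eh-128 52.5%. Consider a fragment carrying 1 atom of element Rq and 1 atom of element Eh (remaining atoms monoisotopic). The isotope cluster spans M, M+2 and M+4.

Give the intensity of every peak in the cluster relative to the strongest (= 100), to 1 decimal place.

Element Rq pattern (n=1): 0.35552 : 0.64448
Element Eh pattern (n=1): 0.4750 : 0.5250
Convolve the two distributions (both contribute in 2-u steps):
  M: 0.35552×0.4750 = 0.168872
  M+2: 0.35552×0.5250 + 0.64448×0.4750 = 0.492776
  M+4: 0.64448×0.5250 = 0.338352
Scale to base peak (0.492776) = 100: 34.3 : 100.0 : 68.7

34.3 : 100.0 : 68.7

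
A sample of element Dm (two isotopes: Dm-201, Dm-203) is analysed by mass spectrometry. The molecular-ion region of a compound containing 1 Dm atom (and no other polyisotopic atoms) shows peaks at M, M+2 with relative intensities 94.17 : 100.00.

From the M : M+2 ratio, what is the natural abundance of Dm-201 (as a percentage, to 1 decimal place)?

Write p for the Dm-201 fraction. I(M+2)/I(M) = [C(1,1)·p^0·(1−p)] / p^1 = 1·(1−p)/p = 100.00/94.17 = 1.0619
(1−p)/p = 1.0619/1 = 1.0619  ⇒  p = 1/(1 + 1.0619) = 0.4850
Dm-201: 48.5%, Dm-203: 51.5%.

48.5%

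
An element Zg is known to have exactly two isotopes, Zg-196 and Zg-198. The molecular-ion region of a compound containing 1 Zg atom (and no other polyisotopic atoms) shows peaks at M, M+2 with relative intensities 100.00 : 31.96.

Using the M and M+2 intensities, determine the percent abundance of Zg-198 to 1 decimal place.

Let p = fractional abundance of Zg-196. I(M+2)/I(M) = [C(1,1)·p^0·(1−p)] / p^1 = 1·(1−p)/p = 31.96/100.00 = 0.3196
(1−p)/p = 0.3196/1 = 0.3196  ⇒  p = 1/(1 + 0.3196) = 0.7578
Zg-196: 75.8%, Zg-198: 24.2%.

24.2%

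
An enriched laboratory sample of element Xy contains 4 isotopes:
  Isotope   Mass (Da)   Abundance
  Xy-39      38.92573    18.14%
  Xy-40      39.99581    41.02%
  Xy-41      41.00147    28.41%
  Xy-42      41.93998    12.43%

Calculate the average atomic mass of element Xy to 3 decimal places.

Weight each isotope mass by its fractional abundance: 0.1814 × 38.92573 + 0.4102 × 39.99581 + 0.2841 × 41.00147 + 0.1243 × 41.93998
= 7.061127 + 16.406281 + 11.648518 + 5.213140 = 40.329066 Da

40.329 Da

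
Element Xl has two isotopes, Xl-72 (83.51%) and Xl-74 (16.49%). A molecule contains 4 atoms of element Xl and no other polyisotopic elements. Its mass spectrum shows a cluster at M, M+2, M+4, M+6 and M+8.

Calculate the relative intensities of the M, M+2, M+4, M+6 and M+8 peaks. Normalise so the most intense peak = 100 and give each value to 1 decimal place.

The 4 Xl atoms are independent, so intensities follow the terms of (0.8351 + 0.1649)^4.
P(M) = 0.8351^4 = 0.486356
P(M+2) = 4 × 0.8351^3 × 0.1649^1 = 0.384146
P(M+4) = 6 × 0.8351^2 × 0.1649^2 = 0.113781
P(M+6) = 4 × 0.8351^1 × 0.1649^3 = 0.014978
P(M+8) = 0.1649^4 = 0.000739
The M peak is largest (0.486356); scaling to 100 gives 100.0 : 79.0 : 23.4 : 3.1 : 0.2.

100.0 : 79.0 : 23.4 : 3.1 : 0.2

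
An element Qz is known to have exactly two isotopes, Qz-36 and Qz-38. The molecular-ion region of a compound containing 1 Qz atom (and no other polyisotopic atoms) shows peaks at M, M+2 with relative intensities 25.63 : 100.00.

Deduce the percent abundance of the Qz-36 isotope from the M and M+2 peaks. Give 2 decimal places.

20.40%

Write p for the Qz-36 fraction. I(M+2)/I(M) = [C(1,1)·p^0·(1−p)] / p^1 = 1·(1−p)/p = 100.00/25.63 = 3.9017
(1−p)/p = 3.9017/1 = 3.9017  ⇒  p = 1/(1 + 3.9017) = 0.2040
Qz-36: 20.40%, Qz-38: 79.60%.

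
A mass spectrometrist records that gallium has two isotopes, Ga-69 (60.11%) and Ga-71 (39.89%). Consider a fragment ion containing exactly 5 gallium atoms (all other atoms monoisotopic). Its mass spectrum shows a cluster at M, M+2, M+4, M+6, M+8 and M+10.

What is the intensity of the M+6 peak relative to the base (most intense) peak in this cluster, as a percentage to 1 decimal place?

Term probabilities: M 0.0785, M+2 0.2604, M+4 0.3456, M+6 0.2293, M+8 0.0761, M+10 0.0101. Base peak = M+4.
P(M+4) = C(5,2) × 0.6011^3 × 0.3989^2 = 10 × 0.21719018 × 0.15912121 = 0.345596 (base)
P(M+6) = C(5,3) × 0.6011^2 × 0.3989^3 = 10 × 0.36132121 × 0.06347345 = 0.229343
Relative intensity = 0.229343 / 0.345596 × 100 = 66.4

66.4%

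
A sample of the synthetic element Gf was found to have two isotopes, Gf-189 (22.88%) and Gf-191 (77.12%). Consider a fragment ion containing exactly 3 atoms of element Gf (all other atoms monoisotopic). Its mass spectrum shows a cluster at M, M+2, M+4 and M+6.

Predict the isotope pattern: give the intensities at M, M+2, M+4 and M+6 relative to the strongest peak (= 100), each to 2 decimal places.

Expanding (0.2288 + 0.7712)^3:
P(M) = 0.2288^3 = 0.011978
P(M+2) = 3 × 0.2288^2 × 0.7712^1 = 0.121116
P(M+4) = 3 × 0.2288^1 × 0.7712^2 = 0.408236
P(M+6) = 0.7712^3 = 0.458671
The M+6 peak is largest (0.458671); scaling to 100 gives 2.61 : 26.41 : 89.00 : 100.00.

2.61 : 26.41 : 89.00 : 100.00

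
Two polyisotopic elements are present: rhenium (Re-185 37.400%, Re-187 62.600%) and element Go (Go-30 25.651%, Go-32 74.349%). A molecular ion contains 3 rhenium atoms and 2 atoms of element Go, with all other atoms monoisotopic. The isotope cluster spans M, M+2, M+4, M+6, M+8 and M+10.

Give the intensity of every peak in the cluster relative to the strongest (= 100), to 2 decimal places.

1.02 : 11.06 : 46.95 : 97.75 : 100.00 : 40.28

Rhenium pattern (n=3): 0.05231362 : 0.26268713 : 0.43968487 : 0.24531438
Element Go pattern (n=2): 0.06579738 : 0.38142524 : 0.55277738
Convolve the two distributions (both contribute in 2-u steps):
  M: 0.05231362×0.06579738 = 0.003442
  M+2: 0.05231362×0.38142524 + 0.26268713×0.06579738 = 0.037238
  M+4: 0.05231362×0.55277738 + 0.26268713×0.38142524 + 0.43968487×0.06579738 = 0.158043
  M+6: 0.26268713×0.55277738 + 0.43968487×0.38142524 + 0.24531438×0.06579738 = 0.329055
  M+8: 0.43968487×0.55277738 + 0.24531438×0.38142524 = 0.336617
  M+10: 0.24531438×0.55277738 = 0.135604
Scale to base peak (0.336617) = 100: 1.02 : 11.06 : 46.95 : 97.75 : 100.00 : 40.28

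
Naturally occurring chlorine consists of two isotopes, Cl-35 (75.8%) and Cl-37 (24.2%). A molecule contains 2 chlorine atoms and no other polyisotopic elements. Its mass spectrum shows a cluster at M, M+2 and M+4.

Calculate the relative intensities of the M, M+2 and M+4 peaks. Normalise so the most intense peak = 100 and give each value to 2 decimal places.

100.00 : 63.85 : 10.19

Expanding (0.758 + 0.242)^2:
P(M) = 0.758^2 = 0.574564
P(M+2) = 2 × 0.758^1 × 0.242^1 = 0.366872
P(M+4) = 0.242^2 = 0.058564
The M peak is largest (0.574564); scaling to 100 gives 100.00 : 63.85 : 10.19.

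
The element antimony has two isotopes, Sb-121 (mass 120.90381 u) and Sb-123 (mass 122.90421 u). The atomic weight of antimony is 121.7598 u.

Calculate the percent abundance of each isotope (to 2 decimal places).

With x = fraction of Sb-121 (so Sb-123 is 1 − x):
120.90381·x + 122.90421·(1 − x) = 121.7598
(120.90381 − 122.90421)·x = 121.7598 − 122.90421
x = -1.14441 / -2.00040 = 0.57209 → 57.21% Sb-121, 42.79% Sb-123.

Sb-121: 57.21%, Sb-123: 42.79%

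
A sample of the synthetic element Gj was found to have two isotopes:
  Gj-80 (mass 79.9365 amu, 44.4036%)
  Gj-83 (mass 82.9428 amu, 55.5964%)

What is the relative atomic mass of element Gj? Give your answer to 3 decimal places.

Average mass = Σ (abundance × isotope mass) = 0.444036 × 79.9365 + 0.555964 × 82.9428
= 35.49468 + 46.11321 = 81.60789 amu

81.608 amu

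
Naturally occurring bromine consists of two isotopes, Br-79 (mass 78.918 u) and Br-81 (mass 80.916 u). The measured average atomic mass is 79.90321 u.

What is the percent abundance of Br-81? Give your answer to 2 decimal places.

With x = fraction of Br-79 (so Br-81 is 1 − x):
78.918·x + 80.916·(1 − x) = 79.90321
(78.918 − 80.916)·x = 79.90321 − 80.916
x = -1.01279 / -1.998 = 0.50690 → 50.69% Br-79, 49.31% Br-81.

49.31%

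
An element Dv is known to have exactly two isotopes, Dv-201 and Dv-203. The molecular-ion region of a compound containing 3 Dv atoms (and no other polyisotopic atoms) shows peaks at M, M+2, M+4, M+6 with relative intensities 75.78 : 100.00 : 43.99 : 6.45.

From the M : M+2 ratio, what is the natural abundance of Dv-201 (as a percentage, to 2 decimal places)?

Write p for the Dv-201 fraction. I(M+2)/I(M) = [C(3,1)·p^2·(1−p)] / p^3 = 3·(1−p)/p = 100.00/75.78 = 1.3196
(1−p)/p = 1.3196/3 = 0.4399  ⇒  p = 1/(1 + 0.4399) = 0.6945
Dv-201: 69.45%, Dv-203: 30.55%.

69.45%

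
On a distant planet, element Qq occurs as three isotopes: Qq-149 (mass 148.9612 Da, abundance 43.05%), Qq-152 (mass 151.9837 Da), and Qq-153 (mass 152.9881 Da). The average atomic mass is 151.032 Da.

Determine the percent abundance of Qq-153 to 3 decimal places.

The remaining 56.95% is split between Qq-152 (fraction x) and Qq-153 (fraction 0.5695 − x).
Substituting: 151.9837x + 152.9881(0.5695 − x) = 86.9042034
(151.9837 − 152.9881)x = -0.22251955  ⇒  x = 0.22154, y = 0.34796
Qq-152: 22.154%, Qq-153: 34.796%.

34.796%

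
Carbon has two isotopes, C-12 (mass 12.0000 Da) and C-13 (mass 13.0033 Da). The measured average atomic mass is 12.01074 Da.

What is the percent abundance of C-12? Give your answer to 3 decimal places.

98.930%

Let x be the fractional abundance of C-12; then C-13 has abundance 1 − x.
12.0000·x + 13.0033·(1 − x) = 12.01074
(12.0000 − 13.0033)·x = 12.01074 − 13.0033
x = -0.99256 / -1.0033 = 0.98930 → 98.930% C-12, 1.070% C-13.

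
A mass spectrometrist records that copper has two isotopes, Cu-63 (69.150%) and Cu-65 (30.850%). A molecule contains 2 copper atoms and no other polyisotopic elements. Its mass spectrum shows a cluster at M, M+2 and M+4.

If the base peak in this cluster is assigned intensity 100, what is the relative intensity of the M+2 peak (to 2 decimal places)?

(0.69150 + 0.30850)^2 gives M 0.4782, M+2 0.4267, M+4 0.0952; the largest is M.
P(M) = C(2,0) × 0.69150^2 × 0.30850^0 = 1 × 0.47817225 × 1.0000 = 0.478172 (base)
P(M+2) = C(2,1) × 0.69150^1 × 0.30850^1 = 2 × 0.6915 × 0.3085 = 0.426656
Relative intensity = 0.426656 / 0.478172 × 100 = 89.23

89.23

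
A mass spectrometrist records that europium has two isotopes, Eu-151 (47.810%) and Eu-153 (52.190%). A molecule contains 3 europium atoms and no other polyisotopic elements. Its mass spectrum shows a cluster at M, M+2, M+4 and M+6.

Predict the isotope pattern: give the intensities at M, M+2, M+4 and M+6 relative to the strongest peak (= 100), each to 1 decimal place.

The 3 Eu atoms are independent, so intensities follow the terms of (0.47810 + 0.52190)^3.
P(M) = 0.47810^3 = 0.109284
P(M+2) = 3 × 0.47810^2 × 0.52190^1 = 0.357887
P(M+4) = 3 × 0.47810^1 × 0.52190^2 = 0.390674
P(M+6) = 0.52190^3 = 0.142155
The M+4 peak is largest (0.390674); scaling to 100 gives 28.0 : 91.6 : 100.0 : 36.4.

28.0 : 91.6 : 100.0 : 36.4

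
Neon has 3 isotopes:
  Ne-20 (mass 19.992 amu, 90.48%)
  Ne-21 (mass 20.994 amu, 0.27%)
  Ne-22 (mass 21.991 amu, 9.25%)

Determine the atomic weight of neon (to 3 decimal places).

The abundance-weighted mean is 0.9048 × 19.992 + 0.0027 × 20.994 + 0.0925 × 21.991
= 18.0888 + 0.0567 + 2.0342 = 20.1797 amu

20.180 amu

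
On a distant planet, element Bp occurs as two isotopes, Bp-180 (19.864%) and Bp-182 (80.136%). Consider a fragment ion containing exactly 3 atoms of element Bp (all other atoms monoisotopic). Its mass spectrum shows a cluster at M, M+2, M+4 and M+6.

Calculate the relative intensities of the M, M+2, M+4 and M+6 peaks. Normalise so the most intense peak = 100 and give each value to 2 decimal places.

1.52 : 18.43 : 74.36 : 100.00

Expanding (0.19864 + 0.80136)^3:
P(M) = 0.19864^3 = 0.007838
P(M+2) = 3 × 0.19864^2 × 0.80136^1 = 0.094860
P(M+4) = 3 × 0.19864^1 × 0.80136^2 = 0.382687
P(M+6) = 0.80136^3 = 0.514616
The M+6 peak is largest (0.514616); scaling to 100 gives 1.52 : 18.43 : 74.36 : 100.00.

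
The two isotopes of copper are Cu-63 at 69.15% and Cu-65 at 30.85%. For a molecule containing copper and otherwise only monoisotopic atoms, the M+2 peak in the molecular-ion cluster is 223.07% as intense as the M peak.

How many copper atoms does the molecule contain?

5

With n Cu atoms, P(M+2)/P(M) = C(n,1)·p^(n−1)q / p^n = n·q/p = n · 0.3085/0.6915.
n = 2.2307 × 0.6915/0.3085 = 5.00 ≈ 5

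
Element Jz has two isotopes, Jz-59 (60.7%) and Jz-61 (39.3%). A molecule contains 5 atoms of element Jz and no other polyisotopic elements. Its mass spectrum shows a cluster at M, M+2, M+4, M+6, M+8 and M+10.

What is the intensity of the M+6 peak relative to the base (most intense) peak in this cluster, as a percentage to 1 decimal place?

64.7%

Binomial terms of (0.607 + 0.393)^5: M 0.0824, M+2 0.2668, M+4 0.3454, M+6 0.2236, M+8 0.0724, M+10 0.0094 → M+4 is the base peak.
P(M+4) = C(5,2) × 0.607^3 × 0.393^2 = 10 × 0.22364854 × 0.154449 = 0.345423 (base)
P(M+6) = C(5,3) × 0.607^2 × 0.393^3 = 10 × 0.368449 × 0.06069846 = 0.223643
Relative intensity = 0.223643 / 0.345423 × 100 = 64.7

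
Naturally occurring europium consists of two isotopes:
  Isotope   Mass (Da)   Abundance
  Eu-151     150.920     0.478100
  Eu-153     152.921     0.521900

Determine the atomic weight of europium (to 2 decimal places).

151.96 Da

Average mass = Σ (abundance × isotope mass) = 0.478100 × 150.920 + 0.521900 × 152.921
= 72.1549 + 79.8095 = 151.9644 Da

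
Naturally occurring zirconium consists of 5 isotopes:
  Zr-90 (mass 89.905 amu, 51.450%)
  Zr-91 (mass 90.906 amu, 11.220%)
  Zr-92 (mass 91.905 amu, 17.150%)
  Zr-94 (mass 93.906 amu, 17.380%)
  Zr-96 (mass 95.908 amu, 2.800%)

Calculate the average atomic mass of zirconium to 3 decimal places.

Weight each isotope mass by its fractional abundance: 0.51450 × 89.905 + 0.11220 × 90.906 + 0.17150 × 91.905 + 0.17380 × 93.906 + 0.02800 × 95.908
= 46.2561 + 10.1997 + 15.7617 + 16.3209 + 2.6854 = 91.2238 amu

91.224 amu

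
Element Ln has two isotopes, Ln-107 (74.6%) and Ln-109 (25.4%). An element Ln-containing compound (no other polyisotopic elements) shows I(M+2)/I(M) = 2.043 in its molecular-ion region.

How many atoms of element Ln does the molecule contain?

With n Ln atoms, P(M+2)/P(M) = C(n,1)·p^(n−1)q / p^n = n·q/p = n · 0.254/0.746.
n = 2.043 × 0.746/0.254 = 6.00 ≈ 6

6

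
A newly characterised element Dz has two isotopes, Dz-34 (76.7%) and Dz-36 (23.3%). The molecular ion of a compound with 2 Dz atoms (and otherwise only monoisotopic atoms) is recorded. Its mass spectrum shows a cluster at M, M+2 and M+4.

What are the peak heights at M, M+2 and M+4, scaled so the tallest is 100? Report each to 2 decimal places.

The 2 Dz atoms are independent, so intensities follow the terms of (0.767 + 0.233)^2.
P(M) = 0.767^2 = 0.588289
P(M+2) = 2 × 0.767^1 × 0.233^1 = 0.357422
P(M+4) = 0.233^2 = 0.054289
The M peak is largest (0.588289); scaling to 100 gives 100.00 : 60.76 : 9.23.

100.00 : 60.76 : 9.23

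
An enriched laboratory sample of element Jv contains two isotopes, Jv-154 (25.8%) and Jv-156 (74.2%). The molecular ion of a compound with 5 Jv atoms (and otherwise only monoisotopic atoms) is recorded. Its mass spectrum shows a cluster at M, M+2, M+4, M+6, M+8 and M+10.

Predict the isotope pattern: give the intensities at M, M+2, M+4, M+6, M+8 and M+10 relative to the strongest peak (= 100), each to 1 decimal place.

0.3 : 4.2 : 24.2 : 69.5 : 100.0 : 57.5

Expanding (0.258 + 0.742)^5:
P(M) = 0.258^5 = 0.001143
P(M+2) = 5 × 0.258^4 × 0.742^1 = 0.016438
P(M+4) = 10 × 0.258^3 × 0.742^2 = 0.094551
P(M+6) = 10 × 0.258^2 × 0.742^3 = 0.271926
P(M+8) = 5 × 0.258^1 × 0.742^4 = 0.391026
P(M+10) = 0.742^5 = 0.224916
The M+8 peak is largest (0.391026); scaling to 100 gives 0.3 : 4.2 : 24.2 : 69.5 : 100.0 : 57.5.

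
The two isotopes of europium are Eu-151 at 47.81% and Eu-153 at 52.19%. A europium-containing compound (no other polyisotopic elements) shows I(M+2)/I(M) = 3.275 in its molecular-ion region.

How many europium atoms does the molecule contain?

With n Eu atoms, P(M+2)/P(M) = C(n,1)·p^(n−1)q / p^n = n·q/p = n · 0.5219/0.4781.
n = 3.275 × 0.4781/0.5219 = 3.00 ≈ 3

3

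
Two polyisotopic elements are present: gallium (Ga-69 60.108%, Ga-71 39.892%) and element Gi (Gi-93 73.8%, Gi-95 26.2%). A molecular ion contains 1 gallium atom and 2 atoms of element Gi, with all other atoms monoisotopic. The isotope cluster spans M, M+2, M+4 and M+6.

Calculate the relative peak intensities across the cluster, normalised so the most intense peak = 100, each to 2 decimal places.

72.80 : 100.00 : 43.48 : 6.09

Gallium pattern (n=1): 0.60108 : 0.39892
Element Gi pattern (n=2): 0.544644 : 0.386712 : 0.068644
Convolve the two distributions (both contribute in 2-u steps):
  M: 0.60108×0.544644 = 0.327375
  M+2: 0.60108×0.386712 + 0.39892×0.544644 = 0.449714
  M+4: 0.60108×0.068644 + 0.39892×0.386712 = 0.195528
  M+6: 0.39892×0.068644 = 0.027383
Scale to base peak (0.449714) = 100: 72.80 : 100.00 : 43.48 : 6.09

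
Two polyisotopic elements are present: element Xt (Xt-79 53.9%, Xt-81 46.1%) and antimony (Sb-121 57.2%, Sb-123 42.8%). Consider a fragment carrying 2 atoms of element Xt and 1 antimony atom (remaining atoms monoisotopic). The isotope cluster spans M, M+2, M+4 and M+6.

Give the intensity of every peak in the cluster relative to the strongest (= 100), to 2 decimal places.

Element Xt pattern (n=2): 0.290521 : 0.496958 : 0.212521
Antimony pattern (n=1): 0.5720 : 0.4280
Convolve the two distributions (both contribute in 2-u steps):
  M: 0.290521×0.5720 = 0.166178
  M+2: 0.290521×0.4280 + 0.496958×0.5720 = 0.408603
  M+4: 0.496958×0.4280 + 0.212521×0.5720 = 0.334260
  M+6: 0.212521×0.4280 = 0.090959
Scale to base peak (0.408603) = 100: 40.67 : 100.00 : 81.81 : 22.26

40.67 : 100.00 : 81.81 : 22.26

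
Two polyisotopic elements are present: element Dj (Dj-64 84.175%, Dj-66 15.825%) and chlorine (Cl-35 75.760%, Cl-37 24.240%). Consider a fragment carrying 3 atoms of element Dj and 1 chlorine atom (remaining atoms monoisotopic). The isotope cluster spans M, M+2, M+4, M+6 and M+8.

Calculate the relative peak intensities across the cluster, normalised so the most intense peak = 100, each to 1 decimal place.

100.0 : 88.4 : 28.6 : 4.1 : 0.2

Element Dj pattern (n=3): 0.59641612 : 0.33638082 : 0.06323999 : 0.00396306
Chlorine pattern (n=1): 0.7576 : 0.2424
Convolve the two distributions (both contribute in 2-u steps):
  M: 0.59641612×0.7576 = 0.451845
  M+2: 0.59641612×0.2424 + 0.33638082×0.7576 = 0.399413
  M+4: 0.33638082×0.2424 + 0.06323999×0.7576 = 0.129449
  M+6: 0.06323999×0.2424 + 0.00396306×0.7576 = 0.018332
  M+8: 0.00396306×0.2424 = 0.000961
Scale to base peak (0.451845) = 100: 100.0 : 88.4 : 28.6 : 4.1 : 0.2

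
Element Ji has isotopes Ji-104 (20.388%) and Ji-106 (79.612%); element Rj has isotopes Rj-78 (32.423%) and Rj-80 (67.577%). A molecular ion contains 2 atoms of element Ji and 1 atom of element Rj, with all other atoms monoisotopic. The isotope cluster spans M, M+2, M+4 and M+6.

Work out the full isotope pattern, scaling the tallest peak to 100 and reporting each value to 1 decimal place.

Element Ji pattern (n=2): 0.04156705 : 0.32462589 : 0.63380705
Element Rj pattern (n=1): 0.32423 : 0.67577
Convolve the two distributions (both contribute in 2-u steps):
  M: 0.04156705×0.32423 = 0.013477
  M+2: 0.04156705×0.67577 + 0.32462589×0.32423 = 0.133343
  M+4: 0.32462589×0.67577 + 0.63380705×0.32423 = 0.424872
  M+6: 0.63380705×0.67577 = 0.428308
Scale to base peak (0.428308) = 100: 3.1 : 31.1 : 99.2 : 100.0

3.1 : 31.1 : 99.2 : 100.0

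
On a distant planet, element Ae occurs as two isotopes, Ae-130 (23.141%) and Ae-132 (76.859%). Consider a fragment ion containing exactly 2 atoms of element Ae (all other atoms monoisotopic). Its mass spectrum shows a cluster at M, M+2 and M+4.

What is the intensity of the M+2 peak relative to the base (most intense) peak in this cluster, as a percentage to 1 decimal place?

60.2%

Term probabilities: M 0.0536, M+2 0.3557, M+4 0.5907. Base peak = M+4.
P(M+4) = C(2,2) × 0.23141^0 × 0.76859^2 = 1 × 1.0000 × 0.59073059 = 0.590731 (base)
P(M+2) = C(2,1) × 0.23141^1 × 0.76859^1 = 2 × 0.23141 × 0.76859 = 0.355719
Relative intensity = 0.355719 / 0.590731 × 100 = 60.2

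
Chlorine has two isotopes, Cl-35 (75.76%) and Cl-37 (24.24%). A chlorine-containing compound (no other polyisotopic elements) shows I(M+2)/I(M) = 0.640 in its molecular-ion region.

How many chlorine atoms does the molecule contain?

The M+2/M ratio from n Cl atoms is n · q/p = n · 0.2424/0.7576.
n = 0.640 × 0.7576/0.2424 = 2.00 ≈ 2

2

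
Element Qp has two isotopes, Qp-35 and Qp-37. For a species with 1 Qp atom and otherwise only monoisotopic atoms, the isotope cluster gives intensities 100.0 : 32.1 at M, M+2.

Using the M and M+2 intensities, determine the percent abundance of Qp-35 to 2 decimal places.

75.70%

If p is the fraction of Qp that is Qp-35, then I(M+2)/I(M) = [C(1,1)·p^0·(1−p)] / p^1 = 1·(1−p)/p = 32.1/100.0 = 0.3210
(1−p)/p = 0.3210/1 = 0.3210  ⇒  p = 1/(1 + 0.3210) = 0.7570
Qp-35: 75.70%, Qp-37: 24.30%.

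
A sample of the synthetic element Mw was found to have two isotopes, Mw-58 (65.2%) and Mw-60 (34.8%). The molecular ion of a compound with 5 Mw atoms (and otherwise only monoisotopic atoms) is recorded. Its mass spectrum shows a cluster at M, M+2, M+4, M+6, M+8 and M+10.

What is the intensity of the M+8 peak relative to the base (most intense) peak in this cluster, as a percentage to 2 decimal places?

14.24%

(0.652 + 0.348)^5 gives M 0.1178, M+2 0.3144, M+4 0.3357, M+6 0.1792, M+8 0.0478, M+10 0.0051; the largest is M+4.
P(M+4) = C(5,2) × 0.652^3 × 0.348^2 = 10 × 0.27716781 × 0.121104 = 0.335661 (base)
P(M+8) = C(5,4) × 0.652^1 × 0.348^4 = 5 × 0.6520 × 0.01466618 = 0.047812
Relative intensity = 0.047812 / 0.335661 × 100 = 14.24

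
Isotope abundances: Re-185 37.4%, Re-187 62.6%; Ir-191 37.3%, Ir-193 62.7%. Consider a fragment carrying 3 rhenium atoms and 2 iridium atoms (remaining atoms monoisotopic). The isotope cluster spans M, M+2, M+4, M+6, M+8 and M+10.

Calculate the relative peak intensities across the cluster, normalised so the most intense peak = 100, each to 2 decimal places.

Rhenium pattern (n=3): 0.05231362 : 0.26268713 : 0.43968487 : 0.24531438
Iridium pattern (n=2): 0.139129 : 0.467742 : 0.393129
Convolve the two distributions (both contribute in 2-u steps):
  M: 0.05231362×0.139129 = 0.007278
  M+2: 0.05231362×0.467742 + 0.26268713×0.139129 = 0.061017
  M+4: 0.05231362×0.393129 + 0.26268713×0.467742 + 0.43968487×0.139129 = 0.204609
  M+6: 0.26268713×0.393129 + 0.43968487×0.467742 + 0.24531438×0.139129 = 0.343059
  M+8: 0.43968487×0.393129 + 0.24531438×0.467742 = 0.287597
  M+10: 0.24531438×0.393129 = 0.096440
Scale to base peak (0.343059) = 100: 2.12 : 17.79 : 59.64 : 100.00 : 83.83 : 28.11

2.12 : 17.79 : 59.64 : 100.00 : 83.83 : 28.11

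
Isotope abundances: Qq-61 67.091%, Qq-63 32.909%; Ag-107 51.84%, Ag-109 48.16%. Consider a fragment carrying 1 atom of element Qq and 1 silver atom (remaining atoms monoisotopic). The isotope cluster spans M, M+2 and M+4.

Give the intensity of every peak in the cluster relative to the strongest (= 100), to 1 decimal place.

70.4 : 100.0 : 32.1

Element Qq pattern (n=1): 0.67091 : 0.32909
Silver pattern (n=1): 0.5184 : 0.4816
Convolve the two distributions (both contribute in 2-u steps):
  M: 0.67091×0.5184 = 0.347800
  M+2: 0.67091×0.4816 + 0.32909×0.5184 = 0.493711
  M+4: 0.32909×0.4816 = 0.158490
Scale to base peak (0.493711) = 100: 70.4 : 100.0 : 32.1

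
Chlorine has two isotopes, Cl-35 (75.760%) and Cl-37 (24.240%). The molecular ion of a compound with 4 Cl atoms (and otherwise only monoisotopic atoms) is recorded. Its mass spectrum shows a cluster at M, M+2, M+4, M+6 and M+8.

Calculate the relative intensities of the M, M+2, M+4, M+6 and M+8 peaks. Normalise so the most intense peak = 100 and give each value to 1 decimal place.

Expanding (0.75760 + 0.24240)^4:
P(M) = 0.75760^4 = 0.329428
P(M+2) = 4 × 0.75760^3 × 0.24240^1 = 0.421612
P(M+4) = 6 × 0.75760^2 × 0.24240^2 = 0.202347
P(M+6) = 4 × 0.75760^1 × 0.24240^3 = 0.043162
P(M+8) = 0.24240^4 = 0.003452
The M+2 peak is largest (0.421612); scaling to 100 gives 78.1 : 100.0 : 48.0 : 10.2 : 0.8.

78.1 : 100.0 : 48.0 : 10.2 : 0.8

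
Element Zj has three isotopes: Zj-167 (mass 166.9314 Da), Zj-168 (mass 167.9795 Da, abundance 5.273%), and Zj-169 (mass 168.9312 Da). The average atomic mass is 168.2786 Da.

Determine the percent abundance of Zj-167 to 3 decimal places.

Let x and y be the fractions of Zj-167 and Zj-169. Then x + y = 1 − 0.05273 = 0.94727 and 166.9314x + 168.9312y = 168.2786 − 0.05273×167.9795 = 159.421040965.
Substituting: 166.9314x + 168.9312(0.94727 − x) = 159.421040965
(166.9314 − 168.9312)x = -0.602416859  ⇒  x = 0.30124, y = 0.64603
Zj-167: 30.124%, Zj-169: 64.603%.

30.124%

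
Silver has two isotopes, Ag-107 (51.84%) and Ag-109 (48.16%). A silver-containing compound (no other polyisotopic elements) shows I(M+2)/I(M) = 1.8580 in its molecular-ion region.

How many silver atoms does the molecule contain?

For n independent Ag atoms, I(M+2)/I(M) = n · (abundance Ag-109) / (abundance Ag-107) = n · 0.4816/0.5184.
n = 1.8580 × 0.5184/0.4816 = 2.00 ≈ 2

2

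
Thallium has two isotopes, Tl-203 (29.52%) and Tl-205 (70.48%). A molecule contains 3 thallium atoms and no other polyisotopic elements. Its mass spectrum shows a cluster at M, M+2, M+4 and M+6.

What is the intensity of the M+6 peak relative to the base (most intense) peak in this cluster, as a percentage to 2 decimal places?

79.58%

Term probabilities: M 0.0257, M+2 0.1843, M+4 0.4399, M+6 0.3501. Base peak = M+4.
P(M+4) = C(3,2) × 0.2952^1 × 0.7048^2 = 3 × 0.2952 × 0.49674304 = 0.439916 (base)
P(M+6) = C(3,3) × 0.2952^0 × 0.7048^3 = 1 × 1.0000 × 0.35010449 = 0.350104
Relative intensity = 0.350104 / 0.439916 × 100 = 79.58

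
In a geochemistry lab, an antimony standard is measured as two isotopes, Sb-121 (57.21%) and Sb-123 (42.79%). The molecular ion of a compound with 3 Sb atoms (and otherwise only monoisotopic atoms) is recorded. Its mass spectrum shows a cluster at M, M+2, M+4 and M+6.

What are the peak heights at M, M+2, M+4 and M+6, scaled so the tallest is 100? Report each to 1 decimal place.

44.6 : 100.0 : 74.8 : 18.6

Each Sb atom is independently Sb-121 (p = 0.5721) or Sb-123 (q = 0.4279); the cluster is the binomial expansion (p + q)^3.
P(M) = 0.5721^3 = 0.187247
P(M+2) = 3 × 0.5721^2 × 0.4279^1 = 0.420153
P(M+4) = 3 × 0.5721^1 × 0.4279^2 = 0.314252
P(M+6) = 0.4279^3 = 0.078348
The M+2 peak is largest (0.420153); scaling to 100 gives 44.6 : 100.0 : 74.8 : 18.6.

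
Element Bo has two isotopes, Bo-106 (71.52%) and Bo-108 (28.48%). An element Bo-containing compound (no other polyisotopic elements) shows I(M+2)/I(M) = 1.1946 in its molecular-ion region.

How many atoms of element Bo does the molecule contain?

The M+2/M ratio from n Bo atoms is n · q/p = n · 0.2848/0.7152.
n = 1.1946 × 0.7152/0.2848 = 3.00 ≈ 3

3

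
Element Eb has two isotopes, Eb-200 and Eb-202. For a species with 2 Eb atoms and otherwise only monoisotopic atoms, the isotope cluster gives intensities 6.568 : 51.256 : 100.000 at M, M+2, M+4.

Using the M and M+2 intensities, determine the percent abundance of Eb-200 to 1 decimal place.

20.4%

If p is the fraction of Eb that is Eb-200, then I(M+2)/I(M) = [C(2,1)·p^1·(1−p)] / p^2 = 2·(1−p)/p = 51.256/6.568 = 7.8039
(1−p)/p = 7.8039/2 = 3.9019  ⇒  p = 1/(1 + 3.9019) = 0.2040
Eb-200: 20.4%, Eb-202: 79.6%.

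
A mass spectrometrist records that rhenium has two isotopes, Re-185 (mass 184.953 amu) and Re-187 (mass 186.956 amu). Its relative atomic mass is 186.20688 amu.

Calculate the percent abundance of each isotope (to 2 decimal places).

Let x be the fractional abundance of Re-185; then Re-187 has abundance 1 − x.
184.953·x + 186.956·(1 − x) = 186.20688
(184.953 − 186.956)·x = 186.20688 − 186.956
x = -0.74912 / -2.003 = 0.37400 → 37.40% Re-185, 62.60% Re-187.

Re-185: 37.40%, Re-187: 62.60%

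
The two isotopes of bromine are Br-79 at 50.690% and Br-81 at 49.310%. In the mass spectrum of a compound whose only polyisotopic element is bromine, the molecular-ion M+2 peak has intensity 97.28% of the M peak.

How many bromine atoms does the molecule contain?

The M+2/M ratio from n Br atoms is n · q/p = n · 0.49310/0.50690.
n = 0.9728 × 0.50690/0.49310 = 1.00 ≈ 1

1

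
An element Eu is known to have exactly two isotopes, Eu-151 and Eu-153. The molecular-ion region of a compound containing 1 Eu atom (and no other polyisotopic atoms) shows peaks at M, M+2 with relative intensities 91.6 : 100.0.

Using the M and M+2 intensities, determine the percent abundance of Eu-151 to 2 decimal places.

47.81%

Let p = fractional abundance of Eu-151. I(M+2)/I(M) = [C(1,1)·p^0·(1−p)] / p^1 = 1·(1−p)/p = 100.0/91.6 = 1.0917
(1−p)/p = 1.0917/1 = 1.0917  ⇒  p = 1/(1 + 1.0917) = 0.4781
Eu-151: 47.81%, Eu-153: 52.19%.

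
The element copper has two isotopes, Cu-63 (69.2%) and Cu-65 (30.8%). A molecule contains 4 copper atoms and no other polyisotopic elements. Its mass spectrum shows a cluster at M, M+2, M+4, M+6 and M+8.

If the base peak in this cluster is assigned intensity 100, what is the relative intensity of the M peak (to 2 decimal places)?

(0.692 + 0.308)^4 gives M 0.2293, M+2 0.4083, M+4 0.2726, M+6 0.0809, M+8 0.0090; the largest is M+2.
P(M+2) = C(4,1) × 0.692^3 × 0.308^1 = 4 × 0.33137389 × 0.3080 = 0.408253 (base)
P(M) = C(4,0) × 0.692^4 × 0.308^0 = 1 × 0.22931073 × 1.0000 = 0.229311
Relative intensity = 0.229311 / 0.408253 × 100 = 56.17

56.17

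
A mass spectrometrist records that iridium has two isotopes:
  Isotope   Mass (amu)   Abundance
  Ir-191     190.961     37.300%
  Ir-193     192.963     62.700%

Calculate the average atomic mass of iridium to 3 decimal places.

192.216 amu

The abundance-weighted mean is 0.37300 × 190.961 + 0.62700 × 192.963
= 71.2285 + 120.9878 = 192.2163 amu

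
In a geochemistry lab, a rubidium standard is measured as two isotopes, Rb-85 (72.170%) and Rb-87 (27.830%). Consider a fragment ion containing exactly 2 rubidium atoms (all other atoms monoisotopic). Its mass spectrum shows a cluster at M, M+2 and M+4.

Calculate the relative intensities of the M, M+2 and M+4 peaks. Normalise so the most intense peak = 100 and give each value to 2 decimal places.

100.00 : 77.12 : 14.87

The 2 Rb atoms are independent, so intensities follow the terms of (0.72170 + 0.27830)^2.
P(M) = 0.72170^2 = 0.520851
P(M+2) = 2 × 0.72170^1 × 0.27830^1 = 0.401698
P(M+4) = 0.27830^2 = 0.077451
The M peak is largest (0.520851); scaling to 100 gives 100.00 : 77.12 : 14.87.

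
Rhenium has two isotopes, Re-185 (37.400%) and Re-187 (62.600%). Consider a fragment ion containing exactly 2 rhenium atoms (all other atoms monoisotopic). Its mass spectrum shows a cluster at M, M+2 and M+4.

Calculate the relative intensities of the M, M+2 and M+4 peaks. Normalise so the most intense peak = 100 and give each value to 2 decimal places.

Expanding (0.37400 + 0.62600)^2:
P(M) = 0.37400^2 = 0.139876
P(M+2) = 2 × 0.37400^1 × 0.62600^1 = 0.468248
P(M+4) = 0.62600^2 = 0.391876
The M+2 peak is largest (0.468248); scaling to 100 gives 29.87 : 100.00 : 83.69.

29.87 : 100.00 : 83.69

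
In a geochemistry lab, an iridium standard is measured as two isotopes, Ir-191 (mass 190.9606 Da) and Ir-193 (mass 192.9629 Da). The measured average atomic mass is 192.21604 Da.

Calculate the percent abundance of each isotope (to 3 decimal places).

Let x be the fractional abundance of Ir-191; then Ir-193 has abundance 1 − x.
190.9606·x + 192.9629·(1 − x) = 192.21604
(190.9606 − 192.9629)·x = 192.21604 − 192.9629
x = -0.74686 / -2.0023 = 0.37300 → 37.300% Ir-191, 62.700% Ir-193.

Ir-191: 37.300%, Ir-193: 62.700%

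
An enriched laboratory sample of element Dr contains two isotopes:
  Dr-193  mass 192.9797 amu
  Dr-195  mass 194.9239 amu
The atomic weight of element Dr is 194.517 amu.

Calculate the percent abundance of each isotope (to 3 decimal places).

Dr-193: 20.929%, Dr-195: 79.071%

Writing the weighted mean with unknown fraction x of Dr-193:
192.9797·x + 194.9239·(1 − x) = 194.517
(192.9797 − 194.9239)·x = 194.517 − 194.9239
x = -0.4069 / -1.9442 = 0.20929 → 20.929% Dr-193, 79.071% Dr-195.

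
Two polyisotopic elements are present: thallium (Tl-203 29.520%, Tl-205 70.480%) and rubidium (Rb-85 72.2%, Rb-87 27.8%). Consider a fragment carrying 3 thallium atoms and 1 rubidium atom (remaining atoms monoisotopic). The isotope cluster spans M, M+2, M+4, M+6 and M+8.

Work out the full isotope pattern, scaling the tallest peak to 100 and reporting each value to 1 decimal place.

Thallium pattern (n=3): 0.02572463 : 0.18425524 : 0.43991564 : 0.35010449
Rubidium pattern (n=1): 0.7220 : 0.2780
Convolve the two distributions (both contribute in 2-u steps):
  M: 0.02572463×0.7220 = 0.018573
  M+2: 0.02572463×0.2780 + 0.18425524×0.7220 = 0.140184
  M+4: 0.18425524×0.2780 + 0.43991564×0.7220 = 0.368842
  M+6: 0.43991564×0.2780 + 0.35010449×0.7220 = 0.375072
  M+8: 0.35010449×0.2780 = 0.097329
Scale to base peak (0.375072) = 100: 5.0 : 37.4 : 98.3 : 100.0 : 25.9

5.0 : 37.4 : 98.3 : 100.0 : 25.9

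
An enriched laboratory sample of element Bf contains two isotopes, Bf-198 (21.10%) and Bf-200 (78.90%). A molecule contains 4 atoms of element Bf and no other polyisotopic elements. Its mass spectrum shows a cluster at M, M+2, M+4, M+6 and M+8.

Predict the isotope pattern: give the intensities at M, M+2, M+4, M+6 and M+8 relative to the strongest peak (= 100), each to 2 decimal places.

0.48 : 7.15 : 40.11 : 100.00 : 93.48

Expanding (0.2110 + 0.7890)^4:
P(M) = 0.2110^4 = 0.001982
P(M+2) = 4 × 0.2110^3 × 0.7890^1 = 0.029647
P(M+4) = 6 × 0.2110^2 × 0.7890^2 = 0.166292
P(M+6) = 4 × 0.2110^1 × 0.7890^3 = 0.414547
P(M+8) = 0.7890^4 = 0.387532
The M+6 peak is largest (0.414547); scaling to 100 gives 0.48 : 7.15 : 40.11 : 100.00 : 93.48.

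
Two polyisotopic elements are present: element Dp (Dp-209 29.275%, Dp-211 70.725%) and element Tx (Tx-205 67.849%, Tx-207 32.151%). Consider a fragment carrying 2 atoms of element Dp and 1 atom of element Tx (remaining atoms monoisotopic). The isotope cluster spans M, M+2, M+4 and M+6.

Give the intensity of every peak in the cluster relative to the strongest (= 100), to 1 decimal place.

Element Dp pattern (n=2): 0.08570256 : 0.41409487 : 0.50020256
Element Tx pattern (n=1): 0.67849 : 0.32151
Convolve the two distributions (both contribute in 2-u steps):
  M: 0.08570256×0.67849 = 0.058148
  M+2: 0.08570256×0.32151 + 0.41409487×0.67849 = 0.308513
  M+4: 0.41409487×0.32151 + 0.50020256×0.67849 = 0.472518
  M+6: 0.50020256×0.32151 = 0.160820
Scale to base peak (0.472518) = 100: 12.3 : 65.3 : 100.0 : 34.0

12.3 : 65.3 : 100.0 : 34.0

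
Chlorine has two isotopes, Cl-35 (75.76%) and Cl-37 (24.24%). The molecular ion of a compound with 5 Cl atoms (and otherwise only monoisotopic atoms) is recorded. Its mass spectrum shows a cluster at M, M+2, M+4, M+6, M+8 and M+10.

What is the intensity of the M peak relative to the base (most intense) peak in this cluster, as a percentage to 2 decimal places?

(0.7576 + 0.2424)^5 gives M 0.2496, M+2 0.3993, M+4 0.2555, M+6 0.0817, M+8 0.0131, M+10 0.0008; the largest is M+2.
P(M+2) = C(5,1) × 0.7576^4 × 0.2424^1 = 5 × 0.32942751 × 0.2424 = 0.399266 (base)
P(M) = C(5,0) × 0.7576^5 × 0.2424^0 = 1 × 0.24957428 × 1.0000 = 0.249574
Relative intensity = 0.249574 / 0.399266 × 100 = 62.51

62.51%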